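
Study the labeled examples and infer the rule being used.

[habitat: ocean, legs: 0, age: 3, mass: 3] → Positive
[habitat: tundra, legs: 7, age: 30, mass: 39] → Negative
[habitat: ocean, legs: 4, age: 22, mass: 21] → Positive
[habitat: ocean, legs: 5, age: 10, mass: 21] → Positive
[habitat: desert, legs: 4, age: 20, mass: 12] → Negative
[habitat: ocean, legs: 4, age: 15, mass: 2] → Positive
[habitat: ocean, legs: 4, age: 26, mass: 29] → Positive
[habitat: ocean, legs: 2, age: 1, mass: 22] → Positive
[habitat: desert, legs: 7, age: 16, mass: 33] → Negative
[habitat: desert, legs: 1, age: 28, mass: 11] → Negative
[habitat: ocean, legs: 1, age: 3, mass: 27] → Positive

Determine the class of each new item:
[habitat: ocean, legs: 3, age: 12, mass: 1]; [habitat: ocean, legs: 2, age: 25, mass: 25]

Positive, Positive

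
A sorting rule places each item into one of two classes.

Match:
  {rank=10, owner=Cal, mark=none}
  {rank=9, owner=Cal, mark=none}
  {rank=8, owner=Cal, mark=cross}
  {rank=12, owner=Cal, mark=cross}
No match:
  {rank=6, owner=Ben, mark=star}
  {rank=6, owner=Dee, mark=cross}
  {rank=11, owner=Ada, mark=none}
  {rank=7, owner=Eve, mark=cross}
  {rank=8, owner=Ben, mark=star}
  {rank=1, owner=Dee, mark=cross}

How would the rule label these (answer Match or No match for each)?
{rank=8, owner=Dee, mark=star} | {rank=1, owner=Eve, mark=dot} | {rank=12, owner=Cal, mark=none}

No match, No match, Match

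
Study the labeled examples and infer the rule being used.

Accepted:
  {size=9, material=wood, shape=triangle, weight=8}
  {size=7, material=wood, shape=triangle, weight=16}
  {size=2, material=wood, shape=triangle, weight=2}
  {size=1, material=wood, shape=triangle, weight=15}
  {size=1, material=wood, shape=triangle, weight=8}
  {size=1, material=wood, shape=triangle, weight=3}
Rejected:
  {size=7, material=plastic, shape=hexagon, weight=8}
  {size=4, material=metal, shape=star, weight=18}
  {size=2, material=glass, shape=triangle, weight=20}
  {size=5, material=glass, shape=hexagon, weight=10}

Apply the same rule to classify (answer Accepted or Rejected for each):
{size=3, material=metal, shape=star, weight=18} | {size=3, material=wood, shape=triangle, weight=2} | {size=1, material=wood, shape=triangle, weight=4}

'Accepted' ⟺ material is wood.
{size=3, material=metal, shape=star, weight=18} → material is metal → Rejected.
{size=3, material=wood, shape=triangle, weight=2} → material is wood → Accepted.
{size=1, material=wood, shape=triangle, weight=4} → material is wood → Accepted.

Rejected, Accepted, Accepted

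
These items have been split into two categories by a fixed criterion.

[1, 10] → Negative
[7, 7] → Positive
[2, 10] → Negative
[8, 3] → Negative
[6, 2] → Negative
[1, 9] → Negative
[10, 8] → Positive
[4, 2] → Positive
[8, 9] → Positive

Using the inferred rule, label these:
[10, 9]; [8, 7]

One predicate separates the groups cleanly: |first − second| ≤ 2.
[10, 9] → |10−9| = 1 → Positive.
[8, 7] → |8−7| = 1 → Positive.

Positive, Positive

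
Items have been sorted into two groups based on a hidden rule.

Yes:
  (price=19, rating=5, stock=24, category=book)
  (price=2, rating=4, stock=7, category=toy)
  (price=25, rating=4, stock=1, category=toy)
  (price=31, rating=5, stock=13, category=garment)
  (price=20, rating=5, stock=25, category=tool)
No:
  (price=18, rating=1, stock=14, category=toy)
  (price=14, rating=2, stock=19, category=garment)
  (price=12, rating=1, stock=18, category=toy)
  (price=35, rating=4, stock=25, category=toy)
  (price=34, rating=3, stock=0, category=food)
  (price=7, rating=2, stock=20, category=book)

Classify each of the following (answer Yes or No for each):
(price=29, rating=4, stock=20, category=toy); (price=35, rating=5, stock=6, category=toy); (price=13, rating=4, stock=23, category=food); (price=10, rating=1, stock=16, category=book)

The common property of the 'Yes' items is: rating ≥ 3 AND price ≤ 31. No 'No' item has it.
Yes: (price=29, rating=4, stock=20, category=toy), since rating = 4, price = 29.
No: (price=35, rating=5, stock=6, category=toy), since rating = 5, price = 35.
Yes: (price=13, rating=4, stock=23, category=food), since rating = 4, price = 13.
No: (price=10, rating=1, stock=16, category=book), since rating = 1, price = 10.

Yes, No, Yes, No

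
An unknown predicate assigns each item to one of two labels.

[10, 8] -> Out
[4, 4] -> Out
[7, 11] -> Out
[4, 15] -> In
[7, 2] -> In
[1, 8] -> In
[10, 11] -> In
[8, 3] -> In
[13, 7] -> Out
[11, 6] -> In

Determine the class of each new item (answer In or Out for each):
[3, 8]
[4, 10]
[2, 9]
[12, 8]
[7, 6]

In, Out, In, Out, In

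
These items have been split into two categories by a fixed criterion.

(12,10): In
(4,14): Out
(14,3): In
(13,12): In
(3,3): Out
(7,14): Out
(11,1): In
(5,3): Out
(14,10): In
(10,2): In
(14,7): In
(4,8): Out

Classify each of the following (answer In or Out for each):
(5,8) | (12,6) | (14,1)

Rule: first ≥ 8. This holds for each 'In' example and fails for each 'Out' one.
(5,8): first 5, fails the rule → Out.
(12,6): first 12, has this property → In.
(14,1): first 14, has this property → In.

Out, In, In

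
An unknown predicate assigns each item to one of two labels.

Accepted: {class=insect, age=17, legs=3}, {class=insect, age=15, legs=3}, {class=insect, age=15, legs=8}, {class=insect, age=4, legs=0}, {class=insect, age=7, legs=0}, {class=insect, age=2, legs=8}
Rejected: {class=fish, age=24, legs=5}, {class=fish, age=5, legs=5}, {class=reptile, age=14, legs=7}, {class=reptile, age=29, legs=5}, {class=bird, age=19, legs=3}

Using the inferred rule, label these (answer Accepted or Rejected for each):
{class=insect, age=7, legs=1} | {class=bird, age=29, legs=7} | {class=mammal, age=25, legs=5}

Accepted, Rejected, Rejected

'Accepted' ⟺ class is insect.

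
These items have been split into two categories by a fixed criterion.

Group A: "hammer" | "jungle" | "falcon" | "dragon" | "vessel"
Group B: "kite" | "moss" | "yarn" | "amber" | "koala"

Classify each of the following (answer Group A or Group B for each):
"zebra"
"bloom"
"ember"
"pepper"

Group B, Group B, Group B, Group A

The rule appears to be: length 6.
Group B: "zebra", since length 5.
Group B: "bloom", since length 5.
Group B: "ember", since length 5.
Group A: "pepper", since length 6.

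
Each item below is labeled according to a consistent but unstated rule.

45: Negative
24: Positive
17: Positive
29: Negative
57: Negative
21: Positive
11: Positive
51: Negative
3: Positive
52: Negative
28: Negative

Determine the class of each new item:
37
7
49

Negative, Positive, Negative

Every 'Positive' example satisfies: at most 24. None of the 'Negative' examples do.
37: 37 > 24, doesn't qualify → Negative.
7: 7 ≤ 24, satisfies this → Positive.
49: 49 > 24, doesn't qualify → Negative.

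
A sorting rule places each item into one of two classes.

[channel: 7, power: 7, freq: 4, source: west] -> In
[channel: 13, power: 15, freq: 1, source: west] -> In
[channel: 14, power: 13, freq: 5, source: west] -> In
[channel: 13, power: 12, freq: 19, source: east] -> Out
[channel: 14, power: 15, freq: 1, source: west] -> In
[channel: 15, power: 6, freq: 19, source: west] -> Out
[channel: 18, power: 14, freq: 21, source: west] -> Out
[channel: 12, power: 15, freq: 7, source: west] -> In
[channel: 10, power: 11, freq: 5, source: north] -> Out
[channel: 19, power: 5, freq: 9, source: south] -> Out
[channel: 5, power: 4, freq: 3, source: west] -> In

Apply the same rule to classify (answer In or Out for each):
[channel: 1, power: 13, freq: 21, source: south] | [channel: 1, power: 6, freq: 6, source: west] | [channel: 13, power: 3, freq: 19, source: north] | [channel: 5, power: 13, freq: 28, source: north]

All 'In' examples share one property — source is west AND freq ≤ 7 — and every 'Out' example lacks it.

Out, In, Out, Out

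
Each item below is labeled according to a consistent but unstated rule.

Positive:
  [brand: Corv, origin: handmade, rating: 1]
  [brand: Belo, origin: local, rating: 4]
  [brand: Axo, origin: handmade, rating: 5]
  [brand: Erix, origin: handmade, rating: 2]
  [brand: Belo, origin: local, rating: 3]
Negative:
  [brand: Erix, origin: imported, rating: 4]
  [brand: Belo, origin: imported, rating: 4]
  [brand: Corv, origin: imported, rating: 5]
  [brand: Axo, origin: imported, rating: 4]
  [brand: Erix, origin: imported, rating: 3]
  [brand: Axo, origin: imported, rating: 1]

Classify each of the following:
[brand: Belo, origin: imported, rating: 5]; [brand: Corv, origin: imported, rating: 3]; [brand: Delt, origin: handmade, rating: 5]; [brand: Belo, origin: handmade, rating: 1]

A rule that fits every label: origin is not imported — true of each 'Positive' example, false of each 'Negative' one.
[brand: Belo, origin: imported, rating: 5] → origin is imported → Negative.
[brand: Corv, origin: imported, rating: 3] → origin is imported → Negative.
[brand: Delt, origin: handmade, rating: 5] → origin is handmade → Positive.
[brand: Belo, origin: handmade, rating: 1] → origin is handmade → Positive.

Negative, Negative, Positive, Positive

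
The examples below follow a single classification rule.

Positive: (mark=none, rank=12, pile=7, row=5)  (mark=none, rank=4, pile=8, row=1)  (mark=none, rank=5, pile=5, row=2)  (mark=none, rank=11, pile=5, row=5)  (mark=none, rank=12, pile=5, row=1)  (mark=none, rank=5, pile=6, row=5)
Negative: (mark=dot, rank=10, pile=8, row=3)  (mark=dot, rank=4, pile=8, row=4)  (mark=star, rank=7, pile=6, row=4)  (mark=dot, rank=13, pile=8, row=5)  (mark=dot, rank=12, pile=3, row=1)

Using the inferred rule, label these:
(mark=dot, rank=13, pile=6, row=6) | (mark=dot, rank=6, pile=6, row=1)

Negative, Negative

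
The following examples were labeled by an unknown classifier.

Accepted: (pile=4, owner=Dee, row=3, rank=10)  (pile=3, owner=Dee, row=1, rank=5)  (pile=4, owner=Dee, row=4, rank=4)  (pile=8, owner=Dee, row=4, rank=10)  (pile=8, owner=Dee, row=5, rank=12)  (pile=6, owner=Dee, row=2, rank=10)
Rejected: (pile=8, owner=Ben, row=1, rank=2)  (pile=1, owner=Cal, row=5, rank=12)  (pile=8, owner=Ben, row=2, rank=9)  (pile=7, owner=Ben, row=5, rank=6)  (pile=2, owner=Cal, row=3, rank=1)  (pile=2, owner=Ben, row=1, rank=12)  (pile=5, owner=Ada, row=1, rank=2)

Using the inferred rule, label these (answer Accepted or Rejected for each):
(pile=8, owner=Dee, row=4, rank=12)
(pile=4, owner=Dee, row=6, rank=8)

The common property of the 'Accepted' items is: owner is Dee. No 'Rejected' item has it.
(pile=8, owner=Dee, row=4, rank=12): owner is Dee — satisfies this, so Accepted.
(pile=4, owner=Dee, row=6, rank=8): owner is Dee — satisfies this, so Accepted.

Accepted, Accepted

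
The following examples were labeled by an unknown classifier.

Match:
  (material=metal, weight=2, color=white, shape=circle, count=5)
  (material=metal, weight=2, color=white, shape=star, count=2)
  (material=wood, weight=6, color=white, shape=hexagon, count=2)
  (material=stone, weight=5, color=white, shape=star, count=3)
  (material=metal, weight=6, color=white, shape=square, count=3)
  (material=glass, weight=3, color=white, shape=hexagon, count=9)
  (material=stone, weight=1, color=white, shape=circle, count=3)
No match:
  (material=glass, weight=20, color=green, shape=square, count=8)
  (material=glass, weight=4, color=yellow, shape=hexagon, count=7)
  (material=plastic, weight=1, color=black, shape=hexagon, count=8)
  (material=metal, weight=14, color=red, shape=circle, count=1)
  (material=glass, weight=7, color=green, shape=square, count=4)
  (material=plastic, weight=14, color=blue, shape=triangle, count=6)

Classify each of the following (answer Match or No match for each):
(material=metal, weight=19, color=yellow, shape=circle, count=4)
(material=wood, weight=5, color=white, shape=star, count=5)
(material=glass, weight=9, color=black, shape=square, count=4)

No match, Match, No match

Every 'Match' example satisfies: color is white. None of the 'No match' examples do.
(material=metal, weight=19, color=yellow, shape=circle, count=4): color is yellow, does not pass → No match.
(material=wood, weight=5, color=white, shape=star, count=5): color is white, passes → Match.
(material=glass, weight=9, color=black, shape=square, count=4): color is black, does not pass → No match.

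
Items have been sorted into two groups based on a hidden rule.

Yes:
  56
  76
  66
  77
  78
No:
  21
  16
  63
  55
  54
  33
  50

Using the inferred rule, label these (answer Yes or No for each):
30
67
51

One predicate separates the groups cleanly: digit sum ≥ 11.

No, Yes, No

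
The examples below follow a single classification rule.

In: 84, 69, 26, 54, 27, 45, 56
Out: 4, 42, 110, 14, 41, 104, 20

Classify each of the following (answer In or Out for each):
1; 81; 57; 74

The common property of the 'In' items is: digit sum ≥ 7. No 'Out' item has it.
1: digit sum 1, does not satisfy this → Out. 81: digit sum 8+1 = 9, checks out → In. 57: digit sum 5+7 = 12, checks out → In. 74: digit sum 7+4 = 11, checks out → In.

Out, In, In, In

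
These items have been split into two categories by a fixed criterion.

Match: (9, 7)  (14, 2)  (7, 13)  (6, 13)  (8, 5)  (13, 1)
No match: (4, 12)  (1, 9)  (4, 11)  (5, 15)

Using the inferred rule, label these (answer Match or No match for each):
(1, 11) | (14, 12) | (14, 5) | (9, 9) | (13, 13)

No match, Match, Match, Match, Match

'Match' ⟺ first ≥ 6.
(1, 11): first 1, fails the rule → No match. (14, 12): first 14, qualifies → Match. (14, 5): first 14, qualifies → Match. (9, 9): first 9, qualifies → Match. (13, 13): first 13, qualifies → Match.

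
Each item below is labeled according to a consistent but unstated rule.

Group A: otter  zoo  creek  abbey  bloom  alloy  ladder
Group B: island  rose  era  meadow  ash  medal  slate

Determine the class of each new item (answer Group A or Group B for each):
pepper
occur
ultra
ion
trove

Every 'Group A' example satisfies: has a double letter. None of the 'Group B' examples do.
pepper — 'pp' doubled, hence Group A. occur — 'cc' doubled, hence Group A. ultra — no doubled letter, hence Group B. ion — no doubled letter, hence Group B. trove — no doubled letter, hence Group B.

Group A, Group A, Group B, Group B, Group B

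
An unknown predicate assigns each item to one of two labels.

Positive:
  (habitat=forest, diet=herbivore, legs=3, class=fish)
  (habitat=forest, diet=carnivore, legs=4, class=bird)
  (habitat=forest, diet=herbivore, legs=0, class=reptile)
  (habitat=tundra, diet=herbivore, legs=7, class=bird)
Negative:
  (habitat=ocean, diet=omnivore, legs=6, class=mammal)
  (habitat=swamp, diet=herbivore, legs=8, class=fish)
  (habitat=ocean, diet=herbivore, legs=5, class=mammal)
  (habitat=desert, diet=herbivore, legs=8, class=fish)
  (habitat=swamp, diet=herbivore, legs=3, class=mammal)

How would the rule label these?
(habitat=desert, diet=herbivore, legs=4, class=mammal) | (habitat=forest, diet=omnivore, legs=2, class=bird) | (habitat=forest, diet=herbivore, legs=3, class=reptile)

Negative, Positive, Positive

'Positive' ⟺ class is bird OR habitat is forest.
(habitat=desert, diet=herbivore, legs=4, class=mammal): Negative (class is mammal, habitat is desert).
(habitat=forest, diet=omnivore, legs=2, class=bird): Positive (class is bird, habitat is forest).
(habitat=forest, diet=herbivore, legs=3, class=reptile): Positive (class is reptile, habitat is forest).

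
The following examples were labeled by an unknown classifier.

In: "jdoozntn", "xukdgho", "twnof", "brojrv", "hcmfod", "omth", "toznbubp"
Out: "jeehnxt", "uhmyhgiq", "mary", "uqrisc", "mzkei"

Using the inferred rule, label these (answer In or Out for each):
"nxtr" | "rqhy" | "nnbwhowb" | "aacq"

Out, Out, In, Out

The pattern is that an item is 'In' exactly when: contains 'o'.
"nxtr" — no 'o', hence Out.
"rqhy" — no 'o', hence Out.
"nnbwhowb" — has 'o', hence In.
"aacq" — no 'o', hence Out.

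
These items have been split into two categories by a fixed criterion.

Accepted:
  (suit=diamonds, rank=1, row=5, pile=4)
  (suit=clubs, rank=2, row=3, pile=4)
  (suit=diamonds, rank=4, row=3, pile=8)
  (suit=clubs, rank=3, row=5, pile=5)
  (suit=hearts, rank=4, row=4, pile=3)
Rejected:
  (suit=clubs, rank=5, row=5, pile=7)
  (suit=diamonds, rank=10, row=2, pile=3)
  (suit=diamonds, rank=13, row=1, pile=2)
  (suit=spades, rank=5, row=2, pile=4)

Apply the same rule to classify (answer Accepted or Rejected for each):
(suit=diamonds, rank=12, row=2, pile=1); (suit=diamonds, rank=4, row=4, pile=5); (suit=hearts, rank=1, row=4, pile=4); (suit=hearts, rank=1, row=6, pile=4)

All 'Accepted' examples share one property — rank ≤ 4 — and every 'Rejected' example lacks it.
(suit=diamonds, rank=12, row=2, pile=1) → rank = 12 → Rejected.
(suit=diamonds, rank=4, row=4, pile=5) → rank = 4 → Accepted.
(suit=hearts, rank=1, row=4, pile=4) → rank = 1 → Accepted.
(suit=hearts, rank=1, row=6, pile=4) → rank = 1 → Accepted.

Rejected, Accepted, Accepted, Accepted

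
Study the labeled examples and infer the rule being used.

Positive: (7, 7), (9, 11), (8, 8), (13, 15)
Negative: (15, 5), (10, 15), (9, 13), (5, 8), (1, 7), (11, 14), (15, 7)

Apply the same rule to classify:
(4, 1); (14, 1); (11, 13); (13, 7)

One predicate separates the groups cleanly: |first − second| ≤ 2.
Negative: (4, 1), since |4−1| = 3.
Negative: (14, 1), since |14−1| = 13.
Positive: (11, 13), since |11−13| = 2.
Negative: (13, 7), since |13−7| = 6.

Negative, Negative, Positive, Negative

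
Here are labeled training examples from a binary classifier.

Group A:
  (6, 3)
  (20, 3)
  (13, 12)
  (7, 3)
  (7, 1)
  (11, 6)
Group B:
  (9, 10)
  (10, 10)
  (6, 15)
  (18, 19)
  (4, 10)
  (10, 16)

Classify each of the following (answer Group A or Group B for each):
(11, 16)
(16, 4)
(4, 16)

Group B, Group A, Group B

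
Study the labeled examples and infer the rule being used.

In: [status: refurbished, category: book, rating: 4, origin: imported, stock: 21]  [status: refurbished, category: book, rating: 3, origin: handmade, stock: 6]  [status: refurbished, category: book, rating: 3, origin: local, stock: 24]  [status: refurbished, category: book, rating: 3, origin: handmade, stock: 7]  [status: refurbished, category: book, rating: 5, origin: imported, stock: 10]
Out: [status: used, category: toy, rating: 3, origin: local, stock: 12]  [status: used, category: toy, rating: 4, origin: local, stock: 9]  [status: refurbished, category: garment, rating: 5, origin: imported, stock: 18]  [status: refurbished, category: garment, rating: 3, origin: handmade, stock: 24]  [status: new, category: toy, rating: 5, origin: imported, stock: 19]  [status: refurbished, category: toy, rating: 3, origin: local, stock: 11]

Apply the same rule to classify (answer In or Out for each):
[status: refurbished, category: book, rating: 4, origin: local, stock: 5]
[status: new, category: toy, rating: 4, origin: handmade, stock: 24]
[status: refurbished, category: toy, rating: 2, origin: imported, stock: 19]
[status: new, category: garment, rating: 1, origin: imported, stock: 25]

In, Out, Out, Out

'In' ⟺ category is book.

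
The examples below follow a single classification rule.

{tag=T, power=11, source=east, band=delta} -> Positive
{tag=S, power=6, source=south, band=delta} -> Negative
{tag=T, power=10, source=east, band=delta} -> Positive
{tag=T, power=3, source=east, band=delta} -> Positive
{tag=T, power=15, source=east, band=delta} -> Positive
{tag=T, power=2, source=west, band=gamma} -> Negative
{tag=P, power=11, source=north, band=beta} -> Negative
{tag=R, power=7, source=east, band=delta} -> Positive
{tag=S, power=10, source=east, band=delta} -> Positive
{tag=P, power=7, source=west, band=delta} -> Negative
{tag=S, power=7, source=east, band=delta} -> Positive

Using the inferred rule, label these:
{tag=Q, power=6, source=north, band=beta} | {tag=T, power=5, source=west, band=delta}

Comparing the two groups points to one rule — source is east.

Negative, Negative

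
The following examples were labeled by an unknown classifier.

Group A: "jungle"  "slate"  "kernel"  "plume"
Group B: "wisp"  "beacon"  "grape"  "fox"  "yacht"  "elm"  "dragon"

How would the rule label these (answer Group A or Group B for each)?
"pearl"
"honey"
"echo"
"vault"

Group A, Group B, Group B, Group A

Rule: length ≥ 4 AND contains 'l'. This holds for each 'Group A' example and fails for each 'Group B' one.
"pearl": length 5, has 'l', matches → Group A. "honey": length 5, no 'l', doesn't match → Group B. "echo": length 4, no 'l', doesn't match → Group B. "vault": length 5, has 'l', matches → Group A.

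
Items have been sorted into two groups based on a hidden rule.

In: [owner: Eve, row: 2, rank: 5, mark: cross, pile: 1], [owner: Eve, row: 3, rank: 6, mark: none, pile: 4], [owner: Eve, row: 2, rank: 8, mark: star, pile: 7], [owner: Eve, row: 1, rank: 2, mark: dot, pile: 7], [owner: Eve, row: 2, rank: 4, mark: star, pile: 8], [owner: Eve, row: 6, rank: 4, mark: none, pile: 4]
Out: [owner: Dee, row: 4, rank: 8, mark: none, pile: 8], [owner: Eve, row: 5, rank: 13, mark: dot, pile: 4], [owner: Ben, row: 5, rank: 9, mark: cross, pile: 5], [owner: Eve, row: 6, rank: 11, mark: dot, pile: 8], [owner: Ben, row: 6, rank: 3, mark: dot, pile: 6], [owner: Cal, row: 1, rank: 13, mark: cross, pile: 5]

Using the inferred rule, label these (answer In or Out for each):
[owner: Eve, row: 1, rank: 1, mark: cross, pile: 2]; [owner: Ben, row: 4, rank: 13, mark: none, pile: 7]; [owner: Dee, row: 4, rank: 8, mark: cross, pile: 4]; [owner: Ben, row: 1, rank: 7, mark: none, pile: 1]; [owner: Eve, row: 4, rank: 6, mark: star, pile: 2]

In, Out, Out, Out, In

The rule appears to be: owner is Eve AND rank ≤ 8.
[owner: Eve, row: 1, rank: 1, mark: cross, pile: 2]: In (owner is Eve, rank = 1).
[owner: Ben, row: 4, rank: 13, mark: none, pile: 7]: Out (owner is Ben, rank = 13).
[owner: Dee, row: 4, rank: 8, mark: cross, pile: 4]: Out (owner is Dee, rank = 8).
[owner: Ben, row: 1, rank: 7, mark: none, pile: 1]: Out (owner is Ben, rank = 7).
[owner: Eve, row: 4, rank: 6, mark: star, pile: 2]: In (owner is Eve, rank = 6).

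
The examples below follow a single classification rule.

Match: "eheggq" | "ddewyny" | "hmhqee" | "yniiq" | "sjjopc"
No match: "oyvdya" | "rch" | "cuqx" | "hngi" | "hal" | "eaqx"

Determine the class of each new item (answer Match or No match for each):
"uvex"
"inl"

The classifier is using: has a double letter.

No match, No match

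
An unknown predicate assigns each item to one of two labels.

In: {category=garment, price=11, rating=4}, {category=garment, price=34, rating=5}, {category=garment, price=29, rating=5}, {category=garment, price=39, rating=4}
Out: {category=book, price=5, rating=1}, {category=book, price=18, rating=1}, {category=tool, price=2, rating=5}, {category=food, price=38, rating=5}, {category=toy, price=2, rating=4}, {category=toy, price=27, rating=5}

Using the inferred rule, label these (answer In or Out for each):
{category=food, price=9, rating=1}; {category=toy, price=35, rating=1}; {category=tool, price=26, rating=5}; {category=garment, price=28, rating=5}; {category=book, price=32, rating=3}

Out, Out, Out, In, Out

The classifier is using: category is garment.
{category=food, price=9, rating=1} → category is food → Out.
{category=toy, price=35, rating=1} → category is toy → Out.
{category=tool, price=26, rating=5} → category is tool → Out.
{category=garment, price=28, rating=5} → category is garment → In.
{category=book, price=32, rating=3} → category is book → Out.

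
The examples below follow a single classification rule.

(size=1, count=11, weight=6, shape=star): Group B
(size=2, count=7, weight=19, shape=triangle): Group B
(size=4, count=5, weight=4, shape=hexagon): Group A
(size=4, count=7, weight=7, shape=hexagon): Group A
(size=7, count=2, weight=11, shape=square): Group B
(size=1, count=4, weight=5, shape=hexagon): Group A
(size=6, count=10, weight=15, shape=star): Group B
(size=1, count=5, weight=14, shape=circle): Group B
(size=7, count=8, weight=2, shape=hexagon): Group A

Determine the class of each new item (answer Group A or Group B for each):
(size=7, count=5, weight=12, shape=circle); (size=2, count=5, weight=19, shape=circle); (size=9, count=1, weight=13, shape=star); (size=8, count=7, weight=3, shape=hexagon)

Group B, Group B, Group B, Group A

Checking candidate rules against both groups, what survives is: shape is hexagon.
(size=7, count=5, weight=12, shape=circle): shape is circle, does not fit → Group B. (size=2, count=5, weight=19, shape=circle): shape is circle, does not fit → Group B. (size=9, count=1, weight=13, shape=star): shape is star, does not fit → Group B. (size=8, count=7, weight=3, shape=hexagon): shape is hexagon, matches → Group A.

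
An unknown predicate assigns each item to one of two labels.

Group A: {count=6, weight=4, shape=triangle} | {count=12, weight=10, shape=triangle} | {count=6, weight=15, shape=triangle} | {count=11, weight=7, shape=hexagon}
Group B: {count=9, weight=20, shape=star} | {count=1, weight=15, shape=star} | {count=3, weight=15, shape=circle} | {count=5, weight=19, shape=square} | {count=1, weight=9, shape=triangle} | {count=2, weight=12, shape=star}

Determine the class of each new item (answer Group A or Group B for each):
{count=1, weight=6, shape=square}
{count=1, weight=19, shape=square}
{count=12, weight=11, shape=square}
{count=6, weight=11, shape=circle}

A rule that fits every label: count ≥ 5 AND weight ≤ 15 — true of each 'Group A' example, false of each 'Group B' one.

Group B, Group B, Group A, Group A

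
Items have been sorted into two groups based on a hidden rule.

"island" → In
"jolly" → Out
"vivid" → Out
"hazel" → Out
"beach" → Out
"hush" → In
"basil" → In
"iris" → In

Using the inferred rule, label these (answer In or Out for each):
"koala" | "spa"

Comparing the two groups points to one rule — contains 's'.
Out: "koala", since no 's'. In: "spa", since has 's'.

Out, In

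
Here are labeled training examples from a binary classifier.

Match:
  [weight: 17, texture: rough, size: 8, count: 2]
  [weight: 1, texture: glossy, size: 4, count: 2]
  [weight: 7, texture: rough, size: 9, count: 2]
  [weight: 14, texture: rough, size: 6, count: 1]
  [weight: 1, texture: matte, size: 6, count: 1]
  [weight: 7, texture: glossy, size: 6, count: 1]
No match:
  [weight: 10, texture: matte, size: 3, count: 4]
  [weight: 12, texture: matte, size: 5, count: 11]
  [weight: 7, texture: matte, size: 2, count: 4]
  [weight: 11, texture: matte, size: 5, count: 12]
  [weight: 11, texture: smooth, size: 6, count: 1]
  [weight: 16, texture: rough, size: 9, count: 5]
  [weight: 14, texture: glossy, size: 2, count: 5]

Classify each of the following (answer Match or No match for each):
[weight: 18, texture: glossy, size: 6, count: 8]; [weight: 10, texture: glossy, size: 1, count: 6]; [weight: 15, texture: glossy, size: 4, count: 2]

No match, No match, Match

Rule: count ≤ 2 AND weight ≠ 11. This holds for each 'Match' example and fails for each 'No match' one.
[weight: 18, texture: glossy, size: 6, count: 8]: count = 8, weight = 18 — lacks this property, so No match. [weight: 10, texture: glossy, size: 1, count: 6]: count = 6, weight = 10 — lacks this property, so No match. [weight: 15, texture: glossy, size: 4, count: 2]: count = 2, weight = 15 — fits, so Match.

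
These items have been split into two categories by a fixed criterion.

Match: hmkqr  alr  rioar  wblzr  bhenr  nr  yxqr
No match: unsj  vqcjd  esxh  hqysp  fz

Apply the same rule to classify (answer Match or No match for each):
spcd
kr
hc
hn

No match, Match, No match, No match

The simplest hypothesis consistent with all the labels is: contains 'r'.
No match: spcd, since no 'r'. Match: kr, since has 'r'. No match: hc, since no 'r'. No match: hn, since no 'r'.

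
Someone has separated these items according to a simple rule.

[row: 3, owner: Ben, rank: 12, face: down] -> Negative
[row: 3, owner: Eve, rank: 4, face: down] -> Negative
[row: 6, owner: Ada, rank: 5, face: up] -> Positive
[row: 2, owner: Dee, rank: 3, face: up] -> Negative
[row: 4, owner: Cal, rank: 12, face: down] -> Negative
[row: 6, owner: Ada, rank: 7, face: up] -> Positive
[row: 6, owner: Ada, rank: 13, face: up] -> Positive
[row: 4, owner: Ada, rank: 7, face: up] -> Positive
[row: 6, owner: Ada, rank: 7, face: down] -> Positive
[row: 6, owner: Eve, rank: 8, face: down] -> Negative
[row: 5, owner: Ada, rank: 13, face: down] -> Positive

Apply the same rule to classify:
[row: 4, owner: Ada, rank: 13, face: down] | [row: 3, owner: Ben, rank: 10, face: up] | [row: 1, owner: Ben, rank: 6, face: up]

Positive, Negative, Negative

Every 'Positive' example satisfies: owner is Ada. None of the 'Negative' examples do.
[row: 4, owner: Ada, rank: 13, face: down] → owner is Ada → Positive. [row: 3, owner: Ben, rank: 10, face: up] → owner is Ben → Negative. [row: 1, owner: Ben, rank: 6, face: up] → owner is Ben → Negative.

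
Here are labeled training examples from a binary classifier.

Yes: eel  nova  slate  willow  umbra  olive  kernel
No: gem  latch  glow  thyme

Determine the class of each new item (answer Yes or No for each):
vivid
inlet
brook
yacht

Yes, Yes, Yes, No

The classifier is using: has ≥ 2 vowels.
vivid: Yes (2 vowels).
inlet: Yes (2 vowels).
brook: Yes (2 vowels).
yacht: No (1 vowel).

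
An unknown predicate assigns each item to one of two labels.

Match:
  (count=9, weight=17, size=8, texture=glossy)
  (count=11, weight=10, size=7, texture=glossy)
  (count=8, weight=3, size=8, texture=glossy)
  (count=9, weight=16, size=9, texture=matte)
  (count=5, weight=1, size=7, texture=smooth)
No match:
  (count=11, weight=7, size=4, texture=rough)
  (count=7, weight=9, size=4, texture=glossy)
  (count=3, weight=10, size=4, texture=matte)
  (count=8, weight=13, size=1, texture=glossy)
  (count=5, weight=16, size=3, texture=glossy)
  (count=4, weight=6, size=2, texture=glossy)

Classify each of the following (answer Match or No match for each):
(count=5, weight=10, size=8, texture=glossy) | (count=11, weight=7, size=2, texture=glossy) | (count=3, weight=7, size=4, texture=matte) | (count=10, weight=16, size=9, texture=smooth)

The common property of the 'Match' items is: size ≥ 7. No 'No match' item has it.

Match, No match, No match, Match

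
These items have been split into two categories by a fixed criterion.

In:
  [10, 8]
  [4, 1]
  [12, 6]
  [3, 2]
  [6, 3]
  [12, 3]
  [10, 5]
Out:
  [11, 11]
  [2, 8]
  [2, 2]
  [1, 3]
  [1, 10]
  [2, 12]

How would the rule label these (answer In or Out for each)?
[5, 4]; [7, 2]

In, In

The pattern is that an item is 'In' exactly when: first > second.
In: [5, 4], since 5 > 4. In: [7, 2], since 7 > 2.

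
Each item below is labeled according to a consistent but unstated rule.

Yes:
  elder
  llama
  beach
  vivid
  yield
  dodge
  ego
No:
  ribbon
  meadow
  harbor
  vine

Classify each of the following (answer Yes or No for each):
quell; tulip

Comparing the two groups points to one rule — odd length.
quell → length 5 → Yes. tulip → length 5 → Yes.

Yes, Yes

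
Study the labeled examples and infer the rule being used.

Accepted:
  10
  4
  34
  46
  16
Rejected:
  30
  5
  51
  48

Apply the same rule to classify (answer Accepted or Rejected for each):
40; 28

The distinguishing property — ≡ 1 (mod 3) — holds for all the 'Accepted' cases and none of the 'Rejected' cases.
40 — 40 mod 3 = 1, hence Accepted.
28 — 28 mod 3 = 1, hence Accepted.

Accepted, Accepted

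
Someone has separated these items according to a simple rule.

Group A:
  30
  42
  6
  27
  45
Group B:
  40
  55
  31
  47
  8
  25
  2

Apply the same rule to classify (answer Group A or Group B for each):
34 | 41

The distinguishing property — multiple of 3 — holds for all the 'Group A' cases and none of the 'Group B' cases.

Group B, Group B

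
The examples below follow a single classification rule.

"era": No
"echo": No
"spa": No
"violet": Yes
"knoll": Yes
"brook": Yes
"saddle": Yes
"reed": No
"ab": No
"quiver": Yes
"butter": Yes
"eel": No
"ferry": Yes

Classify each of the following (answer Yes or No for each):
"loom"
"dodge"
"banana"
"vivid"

The classifier is using: length ≥ 5.

No, Yes, Yes, Yes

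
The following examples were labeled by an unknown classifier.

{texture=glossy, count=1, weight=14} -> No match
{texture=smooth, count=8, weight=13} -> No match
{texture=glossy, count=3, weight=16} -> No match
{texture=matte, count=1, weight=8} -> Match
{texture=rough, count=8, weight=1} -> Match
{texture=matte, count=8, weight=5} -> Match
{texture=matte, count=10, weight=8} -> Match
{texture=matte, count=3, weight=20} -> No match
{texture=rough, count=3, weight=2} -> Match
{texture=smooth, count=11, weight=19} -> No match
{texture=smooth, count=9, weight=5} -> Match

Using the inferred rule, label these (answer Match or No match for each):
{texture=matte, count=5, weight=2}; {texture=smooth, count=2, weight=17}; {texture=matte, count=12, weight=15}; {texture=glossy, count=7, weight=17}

Match, No match, No match, No match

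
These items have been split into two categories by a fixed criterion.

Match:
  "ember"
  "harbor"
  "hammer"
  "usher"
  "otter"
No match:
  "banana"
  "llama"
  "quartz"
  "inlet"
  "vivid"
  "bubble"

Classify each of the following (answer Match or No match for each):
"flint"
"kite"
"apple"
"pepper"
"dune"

No match, No match, No match, Match, No match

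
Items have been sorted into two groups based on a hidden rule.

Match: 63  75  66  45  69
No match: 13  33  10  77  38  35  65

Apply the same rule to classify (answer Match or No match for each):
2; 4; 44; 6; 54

'Match' ⟺ multiple of 3 AND at least 35.
2: No match (2 = 3·0 + 2, 2 < 35). 4: No match (4 = 3·1 + 1, 4 < 35). 44: No match (44 = 3·14 + 2, 44 ≥ 35). 6: No match (6 = 3·2, 6 < 35). 54: Match (54 = 3·18, 54 ≥ 35).

No match, No match, No match, No match, Match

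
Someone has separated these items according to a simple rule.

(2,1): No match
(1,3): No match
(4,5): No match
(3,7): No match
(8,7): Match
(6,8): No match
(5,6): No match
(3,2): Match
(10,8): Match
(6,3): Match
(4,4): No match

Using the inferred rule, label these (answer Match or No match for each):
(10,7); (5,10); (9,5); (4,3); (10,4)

Match, No match, Match, Match, Match

The simplest hypothesis consistent with all the labels is: first > second AND sum ≥ 4.
(10,7): 10 > 7, 10+7 = 17, satisfies this → Match. (5,10): 5 < 10, 5+10 = 15, fails this test → No match. (9,5): 9 > 5, 9+5 = 14, satisfies this → Match. (4,3): 4 > 3, 4+3 = 7, satisfies this → Match. (10,4): 10 > 4, 10+4 = 14, satisfies this → Match.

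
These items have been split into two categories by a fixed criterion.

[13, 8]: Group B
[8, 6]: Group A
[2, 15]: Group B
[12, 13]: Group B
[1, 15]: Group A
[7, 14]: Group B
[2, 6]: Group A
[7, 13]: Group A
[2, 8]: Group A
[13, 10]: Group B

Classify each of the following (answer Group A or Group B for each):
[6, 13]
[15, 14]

The common property of the 'Group A' items is: sum is even. No 'Group B' item has it.
[6, 13] → 6+13 = 19 → Group B. [15, 14] → 15+14 = 29 → Group B.

Group B, Group B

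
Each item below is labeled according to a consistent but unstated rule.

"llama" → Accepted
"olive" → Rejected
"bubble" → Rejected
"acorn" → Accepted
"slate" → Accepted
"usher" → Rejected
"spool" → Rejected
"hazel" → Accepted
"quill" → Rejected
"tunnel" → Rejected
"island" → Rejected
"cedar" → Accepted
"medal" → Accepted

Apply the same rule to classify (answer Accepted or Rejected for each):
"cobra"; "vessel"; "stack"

Accepted, Rejected, Accepted

One predicate separates the groups cleanly: odd length AND contains 'a'.
"cobra": length 5, has 'a' — matches, so Accepted.
"vessel": length 6, no 'a' — fails the rule, so Rejected.
"stack": length 5, has 'a' — matches, so Accepted.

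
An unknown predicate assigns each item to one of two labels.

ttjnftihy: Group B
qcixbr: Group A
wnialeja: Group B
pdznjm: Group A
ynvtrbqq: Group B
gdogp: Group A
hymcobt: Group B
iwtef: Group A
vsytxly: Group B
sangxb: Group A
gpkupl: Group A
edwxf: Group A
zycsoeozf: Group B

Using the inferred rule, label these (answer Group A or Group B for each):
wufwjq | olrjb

Group A, Group A

One predicate separates the groups cleanly: length ≤ 6.
wufwjq: Group A (length 6).
olrjb: Group A (length 5).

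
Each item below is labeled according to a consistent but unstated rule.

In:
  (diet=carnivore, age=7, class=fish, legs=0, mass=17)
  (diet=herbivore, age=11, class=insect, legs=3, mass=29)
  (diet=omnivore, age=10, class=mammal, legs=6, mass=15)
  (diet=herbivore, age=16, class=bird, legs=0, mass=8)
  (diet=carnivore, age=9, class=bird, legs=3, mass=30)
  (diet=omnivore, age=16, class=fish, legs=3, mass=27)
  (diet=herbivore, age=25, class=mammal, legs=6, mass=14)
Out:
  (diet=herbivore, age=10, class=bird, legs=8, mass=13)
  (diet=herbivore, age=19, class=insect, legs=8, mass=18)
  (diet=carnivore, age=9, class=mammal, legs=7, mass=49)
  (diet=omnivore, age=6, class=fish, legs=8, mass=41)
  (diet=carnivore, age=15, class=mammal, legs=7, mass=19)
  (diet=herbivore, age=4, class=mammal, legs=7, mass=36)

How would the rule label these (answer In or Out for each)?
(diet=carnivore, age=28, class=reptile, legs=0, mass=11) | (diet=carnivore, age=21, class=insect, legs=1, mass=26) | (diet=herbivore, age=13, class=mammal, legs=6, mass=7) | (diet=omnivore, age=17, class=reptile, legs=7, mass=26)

In, In, In, Out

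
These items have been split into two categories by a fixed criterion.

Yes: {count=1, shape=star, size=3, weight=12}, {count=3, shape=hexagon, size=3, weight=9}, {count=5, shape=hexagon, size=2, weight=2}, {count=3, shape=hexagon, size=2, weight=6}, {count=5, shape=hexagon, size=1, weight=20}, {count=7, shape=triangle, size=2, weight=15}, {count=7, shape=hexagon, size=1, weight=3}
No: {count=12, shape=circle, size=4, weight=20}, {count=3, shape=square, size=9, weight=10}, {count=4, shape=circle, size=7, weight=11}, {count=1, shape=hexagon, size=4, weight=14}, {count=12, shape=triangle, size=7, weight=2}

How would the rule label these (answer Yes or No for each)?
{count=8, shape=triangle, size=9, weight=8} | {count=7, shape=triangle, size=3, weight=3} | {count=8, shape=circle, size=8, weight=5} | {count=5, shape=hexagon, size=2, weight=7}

A rule that fits every label: size ≤ 3 — true of each 'Yes' example, false of each 'No' one.
{count=8, shape=triangle, size=9, weight=8} — size = 9, hence No.
{count=7, shape=triangle, size=3, weight=3} — size = 3, hence Yes.
{count=8, shape=circle, size=8, weight=5} — size = 8, hence No.
{count=5, shape=hexagon, size=2, weight=7} — size = 2, hence Yes.

No, Yes, No, Yes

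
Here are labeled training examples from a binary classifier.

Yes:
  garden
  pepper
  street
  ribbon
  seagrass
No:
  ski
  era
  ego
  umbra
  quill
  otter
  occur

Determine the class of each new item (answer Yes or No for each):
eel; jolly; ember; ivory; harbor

No, No, No, No, Yes

All 'Yes' examples share one property — even length — and every 'No' example lacks it.
No: eel, since length 3. No: jolly, since length 5. No: ember, since length 5. No: ivory, since length 5. Yes: harbor, since length 6.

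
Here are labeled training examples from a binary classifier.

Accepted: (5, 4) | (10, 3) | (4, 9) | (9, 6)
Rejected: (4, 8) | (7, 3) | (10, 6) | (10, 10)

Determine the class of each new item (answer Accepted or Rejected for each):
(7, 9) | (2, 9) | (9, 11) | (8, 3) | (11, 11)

Rejected, Accepted, Rejected, Accepted, Rejected

Rule: sum is odd. This holds for each 'Accepted' example and fails for each 'Rejected' one.
(7, 9): Rejected (7+9 = 16).
(2, 9): Accepted (2+9 = 11).
(9, 11): Rejected (9+11 = 20).
(8, 3): Accepted (8+3 = 11).
(11, 11): Rejected (11+11 = 22).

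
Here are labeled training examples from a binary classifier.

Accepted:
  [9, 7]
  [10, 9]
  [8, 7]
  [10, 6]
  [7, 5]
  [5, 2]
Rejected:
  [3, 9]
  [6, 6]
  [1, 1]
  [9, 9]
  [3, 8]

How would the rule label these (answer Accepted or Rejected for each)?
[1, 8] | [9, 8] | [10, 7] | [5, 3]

Rejected, Accepted, Accepted, Accepted

All 'Accepted' examples share one property — first > second — and every 'Rejected' example lacks it.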